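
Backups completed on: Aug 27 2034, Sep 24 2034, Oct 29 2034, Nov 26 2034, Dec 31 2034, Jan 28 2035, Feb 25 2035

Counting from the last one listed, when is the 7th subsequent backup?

Sep 30 2035

These are Sundays with 28, 35, 28, 35, 28, 28-day gaps.
Each is the final Sunday of its month — Oct 29 2034 is past the 28th, so '4th Sunday' doesn't fit.
Last Sunday of March 2035: Mar 25 2035.
April 2035 ends with Sunday Apr 29 2035.
May 2035 ends with Sunday May 27 2035.
June 2035 ends with Sunday Jun 24 2035.
July 2035 ends with Sunday Jul 29 2035.
August 2035 ends with Sunday Aug 26 2035.
September 2035 ends with Sunday Sep 30 2035.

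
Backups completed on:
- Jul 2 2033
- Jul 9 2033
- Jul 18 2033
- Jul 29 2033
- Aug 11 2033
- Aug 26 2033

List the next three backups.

Gaps: 7, 9, 11, 13, 15 days — each gap is 2 larger than the previous one.
Next gap: 17 days. Aug 26 2033 + 17 days = Sep 12 2033.
Next gap: 19 days. Sep 12 2033 + 19 days = Oct 1 2033.
Next gap: 21 days. Oct 1 2033 + 21 days = Oct 22 2033.

Sep 12 2033, Oct 1 2033, Oct 22 2033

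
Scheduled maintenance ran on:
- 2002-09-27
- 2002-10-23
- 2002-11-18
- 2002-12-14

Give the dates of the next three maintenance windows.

2003-01-09, 2003-02-04, 2003-03-02

Every event comes 26 days after the last (26, 26, 26).
2002-12-14 + 26 days = 2003-01-09.
2003-01-09 + 26 days = 2003-02-04.
2003-02-04 + 26 days = 2003-03-02.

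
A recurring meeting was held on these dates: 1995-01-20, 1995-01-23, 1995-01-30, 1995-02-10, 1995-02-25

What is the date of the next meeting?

Intervals are 3, 7, 11, 15 days — an arithmetic progression with common difference 4.
Next gap: 19 days. 1995-02-25 + 19 days = 1995-03-16.

1995-03-16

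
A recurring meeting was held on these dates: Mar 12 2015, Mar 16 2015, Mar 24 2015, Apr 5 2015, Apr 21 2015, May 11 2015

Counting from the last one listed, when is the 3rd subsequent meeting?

Intervals are 4, 8, 12, 16, 20 days — an arithmetic progression with common difference 4.
Next gap: 24 days. May 11 2015 + 24 days = Jun 4 2015.
Next gap: 28 days. Jun 4 2015 + 28 days = Jul 2 2015.
Next gap: 32 days. Jul 2 2015 + 32 days = Aug 3 2015.

Aug 3 2015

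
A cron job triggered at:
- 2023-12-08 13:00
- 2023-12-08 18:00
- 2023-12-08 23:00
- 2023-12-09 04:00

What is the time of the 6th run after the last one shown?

Spacing: 5, 5, 5 h — constant 5 h.
2023-12-09 04:00 + 5 h = 2023-12-09 09:00.
2023-12-09 09:00 + 5 h = 2023-12-09 14:00.
2023-12-09 14:00 + 5 h = 2023-12-09 19:00.
2023-12-09 19:00 + 5 h = 2023-12-10 00:00.
2023-12-10 00:00 + 5 h = 2023-12-10 05:00.
2023-12-10 05:00 + 5 h = 2023-12-10 10:00.

2023-12-10 10:00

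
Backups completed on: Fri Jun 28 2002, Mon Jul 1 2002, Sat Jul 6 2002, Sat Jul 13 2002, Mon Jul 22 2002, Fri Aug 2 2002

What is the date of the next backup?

Thu Aug 15 2002

Intervals are 3, 5, 7, 9, 11 days — an arithmetic progression with common difference 2.
Next gap: 13 days. Fri Aug 2 2002 + 13 days = Thu Aug 15 2002.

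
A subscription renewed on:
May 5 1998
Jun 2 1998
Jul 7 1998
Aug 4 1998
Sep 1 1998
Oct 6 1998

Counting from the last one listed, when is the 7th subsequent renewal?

Gaps: 28, 35, 28, 28, 35 days — a mix of 28 and 35. Every date is a Tuesday.
Each is the 1st Tuesday of its month.
November 1998 — 1st Tuesday is Nov 3 1998.
December 1998 — 1st Tuesday is Dec 1 1998.
1st Tuesday of January 1999: Jan 5 1999.
1st Tuesday of February 1999: Feb 2 1999.
1st Tuesday of March 1999: Mar 2 1999.
April 1999 — 1st Tuesday is Apr 6 1999.
May 1999 — 1st Tuesday is May 4 1999.

May 4 1999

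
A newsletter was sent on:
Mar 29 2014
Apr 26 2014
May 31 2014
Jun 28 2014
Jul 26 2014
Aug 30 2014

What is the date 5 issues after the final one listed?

Jan 31 2015

These are Saturdays with 28, 35, 28, 28, 35-day gaps.
Each is the final Saturday of its month — Mar 29 2014 is past the 28th, so '4th Saturday' doesn't fit.
September 2014 ends with Saturday Sep 27 2014.
Last Saturday of October 2014: Oct 25 2014.
Last Saturday of November 2014: Nov 29 2014.
Last Saturday of December 2014: Dec 27 2014.
January 2015 ends with Saturday Jan 31 2015.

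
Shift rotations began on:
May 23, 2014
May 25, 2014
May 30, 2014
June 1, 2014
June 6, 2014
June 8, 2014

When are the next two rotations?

Every event lands on a Friday or Sunday (gaps cycle 2, 5, 2, 5, 2).
So the schedule is: every Friday and Sunday.
Next Friday: June 13, 2014.
The following Sunday is June 15, 2014.

June 13, 2014; June 15, 2014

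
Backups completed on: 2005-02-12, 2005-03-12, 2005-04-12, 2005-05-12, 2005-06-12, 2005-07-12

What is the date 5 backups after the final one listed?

The day-of-month is always 12 (28, 31, 30, 31, 30 days between events).
So this recurs on the 12th of each month.
August 2005: 2005-08-12.
Next: September 2005 → 2005-09-12.
October 2005: 2005-10-12.
Next: November 2005 → 2005-11-12.
December 2005: 2005-12-12.

2005-12-12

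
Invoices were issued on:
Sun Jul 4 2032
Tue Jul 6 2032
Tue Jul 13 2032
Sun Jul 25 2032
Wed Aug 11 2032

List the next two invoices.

Thu Sep 2 2032, Wed Sep 29 2032

Intervals are 2, 7, 12, 17 days — an arithmetic progression with common difference 5.
Next gap: 22 days. Wed Aug 11 2032 + 22 days = Thu Sep 2 2032.
Next gap: 27 days. Thu Sep 2 2032 + 27 days = Wed Sep 29 2032.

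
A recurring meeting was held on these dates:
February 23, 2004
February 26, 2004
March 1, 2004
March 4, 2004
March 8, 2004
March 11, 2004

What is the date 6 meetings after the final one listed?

The gap pattern 3, 4, 3, 4, 3 repeats every 2 events.
These are the Mondays and Thursdays of each week.
Next Monday: March 15, 2004.
The following Thursday is March 18, 2004.
The following Monday is March 22, 2004.
The following Thursday is March 25, 2004.
Next Monday: March 29, 2004.
Next Thursday: April 1, 2004.

April 1, 2004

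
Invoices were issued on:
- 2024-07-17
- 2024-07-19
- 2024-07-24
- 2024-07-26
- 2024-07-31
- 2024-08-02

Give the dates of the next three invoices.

2024-08-07, 2024-08-09, 2024-08-14

Gaps: 2, 5, 2, 5, 2 days — not constant, but cyclic with period 2.
The events fall on every Wednesday and Friday.
Next Wednesday: 2024-08-07.
Next Friday: 2024-08-09.
The following Wednesday is 2024-08-14.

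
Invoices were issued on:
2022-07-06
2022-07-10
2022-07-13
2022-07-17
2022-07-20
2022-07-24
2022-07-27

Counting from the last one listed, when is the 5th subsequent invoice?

2022-08-14

The gap pattern 4, 3, 4, 3, 4, 3 repeats every 2 events.
These are the Wednesdays and Sundays of each week.
Next Sunday: 2022-07-31.
The following Wednesday is 2022-08-03.
Next Sunday: 2022-08-07.
The following Wednesday is 2022-08-10.
Next Sunday: 2022-08-14.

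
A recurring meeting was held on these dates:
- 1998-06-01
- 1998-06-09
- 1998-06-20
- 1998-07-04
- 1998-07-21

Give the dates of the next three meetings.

The spacing grows by 3 each time: 8, 11, 14, 17 days.
Next gap: 20 days. 1998-07-21 + 20 days = 1998-08-10.
Next gap: 23 days. 1998-08-10 + 23 days = 1998-09-02.
Next gap: 26 days. 1998-09-02 + 26 days = 1998-09-28.

1998-08-10, 1998-09-02, 1998-09-28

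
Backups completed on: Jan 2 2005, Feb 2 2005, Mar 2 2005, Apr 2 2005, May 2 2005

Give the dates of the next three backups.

Each date is the 2nd; the gaps (31, 28, 31, 30) track the month lengths.
The rule is the 2nd of each month.
Next: June 2005 → Jun 2 2005.
July 2005: Jul 2 2005.
Next: August 2005 → Aug 2 2005.

Jun 2 2005, Jul 2 2005, Aug 2 2005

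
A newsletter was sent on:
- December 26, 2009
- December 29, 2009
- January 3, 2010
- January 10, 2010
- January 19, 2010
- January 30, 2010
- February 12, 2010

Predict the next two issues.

February 27, 2010; March 16, 2010

Intervals are 3, 5, 7, 9, 11, 13 days — an arithmetic progression with common difference 2.
Next gap: 15 days. February 12, 2010 + 15 days = February 27, 2010.
Next gap: 17 days. February 27, 2010 + 17 days = March 16, 2010.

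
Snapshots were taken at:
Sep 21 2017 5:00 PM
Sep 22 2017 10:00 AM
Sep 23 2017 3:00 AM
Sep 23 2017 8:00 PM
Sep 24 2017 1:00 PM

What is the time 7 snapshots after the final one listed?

Sep 29 2017 12:00 PM

Spacing: 17, 17, 17, 17 h — constant 17 h.
Sep 24 2017 1:00 PM + 17 h = Sep 25 2017 6:00 AM.
Sep 25 2017 6:00 AM + 17 h = Sep 25 2017 11:00 PM.
Sep 25 2017 11:00 PM + 17 h = Sep 26 2017 4:00 PM.
Sep 26 2017 4:00 PM + 17 h = Sep 27 2017 9:00 AM.
Sep 27 2017 9:00 AM + 17 h = Sep 28 2017 2:00 AM.
Sep 28 2017 2:00 AM + 17 h = Sep 28 2017 7:00 PM.
Sep 28 2017 7:00 PM + 17 h = Sep 29 2017 12:00 PM.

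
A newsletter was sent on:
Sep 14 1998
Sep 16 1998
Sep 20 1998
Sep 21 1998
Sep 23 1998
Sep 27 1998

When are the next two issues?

Every event lands on a Monday or Wednesday or Sunday (gaps cycle 2, 4, 1, 2, 4).
So the schedule is: every Monday, Wednesday and Sunday.
Next Monday: Sep 28 1998.
Next Wednesday: Sep 30 1998.

Sep 28 1998, Sep 30 1998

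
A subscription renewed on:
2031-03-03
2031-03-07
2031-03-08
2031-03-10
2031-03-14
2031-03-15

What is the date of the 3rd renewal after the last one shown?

2031-03-22

Gaps: 4, 1, 2, 4, 1 days — not constant, but cyclic with period 3.
The events fall on every Monday, Friday and Saturday.
Next Monday: 2031-03-17.
Next Friday: 2031-03-21.
The following Saturday is 2031-03-22.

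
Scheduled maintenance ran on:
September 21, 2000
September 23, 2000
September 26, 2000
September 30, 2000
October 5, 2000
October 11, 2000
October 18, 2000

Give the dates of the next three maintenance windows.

Gaps: 2, 3, 4, 5, 6, 7 days — each gap is 1 larger than the previous one.
Next gap: 8 days. October 18, 2000 + 8 days = October 26, 2000.
Next gap: 9 days. October 26, 2000 + 9 days = November 4, 2000.
Next gap: 10 days. November 4, 2000 + 10 days = November 14, 2000.

October 26, 2000; November 4, 2000; November 14, 2000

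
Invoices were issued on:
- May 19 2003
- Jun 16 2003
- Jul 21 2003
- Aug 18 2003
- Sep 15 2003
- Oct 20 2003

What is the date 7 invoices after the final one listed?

Gaps: 28, 35, 28, 28, 35 days — a mix of 28 and 35. Every date is a Monday.
Each is the 3rd Monday of its month.
3rd Monday of November 2003: Nov 17 2003.
3rd Monday of December 2003: Dec 15 2003.
3rd Monday of January 2004: Jan 19 2004.
3rd Monday of February 2004: Feb 16 2004.
March 2004 — 3rd Monday is Mar 15 2004.
3rd Monday of April 2004: Apr 19 2004.
May 2004 — 3rd Monday is May 17 2004.

May 17 2004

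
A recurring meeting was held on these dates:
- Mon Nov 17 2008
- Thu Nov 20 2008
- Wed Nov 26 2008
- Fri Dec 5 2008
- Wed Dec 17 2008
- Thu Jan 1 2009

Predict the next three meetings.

Mon Jan 19 2009, Mon Feb 9 2009, Thu Mar 5 2009

The spacing grows by 3 each time: 3, 6, 9, 12, 15 days.
Next gap: 18 days. Thu Jan 1 2009 + 18 days = Mon Jan 19 2009.
Next gap: 21 days. Mon Jan 19 2009 + 21 days = Mon Feb 9 2009.
Next gap: 24 days. Mon Feb 9 2009 + 24 days = Thu Mar 5 2009.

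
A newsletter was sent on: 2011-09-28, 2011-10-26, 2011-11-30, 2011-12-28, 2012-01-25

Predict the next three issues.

Every date is a Wednesday; gaps 28, 35, 28, 28 days.
Each is the last Wednesday of its month (at least one falls on the 29th or later, ruling out '4th Wednesday').
February 2012 ends with Wednesday 2012-02-29.
March 2012 ends with Wednesday 2012-03-28.
April 2012 ends with Wednesday 2012-04-25.

2012-02-29, 2012-03-28, 2012-04-25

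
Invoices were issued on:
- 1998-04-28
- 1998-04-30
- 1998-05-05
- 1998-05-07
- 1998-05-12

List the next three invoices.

1998-05-14, 1998-05-19, 1998-05-21

The gap pattern 2, 5, 2, 5 repeats every 2 events.
These are the Tuesdays and Thursdays of each week.
The following Thursday is 1998-05-14.
The following Tuesday is 1998-05-19.
The following Thursday is 1998-05-21.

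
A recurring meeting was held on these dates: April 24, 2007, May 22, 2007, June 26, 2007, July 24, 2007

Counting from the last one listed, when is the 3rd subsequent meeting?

All dates are Tuesdays, 28, 35, 28 days apart.
Specifically, the 4th Tuesday of each month.
August 2007 — 4th Tuesday is August 28, 2007.
September 2007 — 4th Tuesday is September 25, 2007.
October 2007 — 4th Tuesday is October 23, 2007.

October 23, 2007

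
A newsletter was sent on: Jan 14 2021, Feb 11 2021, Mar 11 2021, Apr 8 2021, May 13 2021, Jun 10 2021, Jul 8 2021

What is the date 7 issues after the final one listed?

These are Thursdays at 28- or 35-day spacing (28, 28, 28, 35, 28, 28).
The pattern: 2nd Thursday of the month.
2nd Thursday of August 2021: Aug 12 2021.
September 2021 — 2nd Thursday is Sep 9 2021.
October 2021 — 2nd Thursday is Oct 14 2021.
2nd Thursday of November 2021: Nov 11 2021.
December 2021 — 2nd Thursday is Dec 9 2021.
January 2022 — 2nd Thursday is Jan 13 2022.
February 2022 — 2nd Thursday is Feb 10 2022.

Feb 10 2022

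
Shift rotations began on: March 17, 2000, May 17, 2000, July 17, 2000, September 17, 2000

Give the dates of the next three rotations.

November 17, 2000; January 17, 2001; March 17, 2001

The day-of-month is always 17 (61, 61, 62 days between events).
So this recurs on the 17th of every 2 months.
November 2000: November 17, 2000.
Next: January 2001 → January 17, 2001.
Next: March 2001 → March 17, 2001.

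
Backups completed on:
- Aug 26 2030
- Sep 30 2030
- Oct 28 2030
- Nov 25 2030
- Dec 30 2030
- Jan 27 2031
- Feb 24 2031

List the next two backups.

All Mondays; the gaps (35, 28, 28, 35, 28, 28) vary with month length.
This is the last Monday of each month.
Last Monday of March 2031: Mar 31 2031.
April 2031 ends with Monday Apr 28 2031.

Mar 31 2031, Apr 28 2031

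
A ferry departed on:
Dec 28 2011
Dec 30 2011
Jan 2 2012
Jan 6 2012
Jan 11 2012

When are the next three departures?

Gaps: 2, 3, 4, 5 days — each gap is 1 larger than the previous one.
Next gap: 6 days. Jan 11 2012 + 6 days = Jan 17 2012.
Next gap: 7 days. Jan 17 2012 + 7 days = Jan 24 2012.
Next gap: 8 days. Jan 24 2012 + 8 days = Feb 1 2012.

Jan 17 2012, Jan 24 2012, Feb 1 2012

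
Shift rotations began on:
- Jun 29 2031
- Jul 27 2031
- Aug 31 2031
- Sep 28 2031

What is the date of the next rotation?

Every date is a Sunday; gaps 28, 35, 28 days.
Each is the last Sunday of its month (at least one falls on the 29th or later, ruling out '4th Sunday').
October 2031 ends with Sunday Oct 26 2031.

Oct 26 2031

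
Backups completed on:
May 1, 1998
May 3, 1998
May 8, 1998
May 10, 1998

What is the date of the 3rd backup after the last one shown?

May 22, 1998

The gap pattern 2, 5, 2 repeats every 2 events.
These are the Fridays and Sundays of each week.
Next Friday: May 15, 1998.
The following Sunday is May 17, 1998.
The following Friday is May 22, 1998.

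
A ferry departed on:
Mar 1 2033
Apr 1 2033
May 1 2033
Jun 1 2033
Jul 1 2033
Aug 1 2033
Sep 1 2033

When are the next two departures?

Gaps: 31, 30, 31, 30, 31, 31 days — not constant. Every event is on the 1st of the month.
Pattern: the 1st of each month.
Next: October 2033 → Oct 1 2033.
November 2033: Nov 1 2033.

Oct 1 2033, Nov 1 2033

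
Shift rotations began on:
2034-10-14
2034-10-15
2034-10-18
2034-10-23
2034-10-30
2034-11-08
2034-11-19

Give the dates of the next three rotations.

Intervals are 1, 3, 5, 7, 9, 11 days — an arithmetic progression with common difference 2.
Next gap: 13 days. 2034-11-19 + 13 days = 2034-12-02.
Next gap: 15 days. 2034-12-02 + 15 days = 2034-12-17.
Next gap: 17 days. 2034-12-17 + 17 days = 2035-01-03.

2034-12-02, 2034-12-17, 2035-01-03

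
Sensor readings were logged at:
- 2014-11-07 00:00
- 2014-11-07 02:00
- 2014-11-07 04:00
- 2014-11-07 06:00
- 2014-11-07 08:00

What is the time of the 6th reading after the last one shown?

2014-11-07 20:00

Spacing: 2, 2, 2, 2 h — constant 2 h.
2014-11-07 08:00 + 2 h = 2014-11-07 10:00.
2014-11-07 10:00 + 2 h = 2014-11-07 12:00.
2014-11-07 12:00 + 2 h = 2014-11-07 14:00.
2014-11-07 14:00 + 2 h = 2014-11-07 16:00.
2014-11-07 16:00 + 2 h = 2014-11-07 18:00.
2014-11-07 18:00 + 2 h = 2014-11-07 20:00.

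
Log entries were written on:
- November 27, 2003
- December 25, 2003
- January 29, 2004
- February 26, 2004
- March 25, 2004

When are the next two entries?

Every date is a Thursday; gaps 28, 35, 28, 28 days.
Each is the last Thursday of its month (at least one falls on the 29th or later, ruling out '4th Thursday').
April 2004 ends with Thursday April 29, 2004.
Last Thursday of May 2004: May 27, 2004.

April 29, 2004; May 27, 2004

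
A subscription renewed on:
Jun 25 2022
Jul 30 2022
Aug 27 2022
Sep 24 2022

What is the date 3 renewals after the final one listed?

Dec 31 2022

Every date is a Saturday; gaps 35, 28, 28 days.
Each is the last Saturday of its month (at least one falls on the 29th or later, ruling out '4th Saturday').
October 2022 ends with Saturday Oct 29 2022.
November 2022 ends with Saturday Nov 26 2022.
December 2022 ends with Saturday Dec 31 2022.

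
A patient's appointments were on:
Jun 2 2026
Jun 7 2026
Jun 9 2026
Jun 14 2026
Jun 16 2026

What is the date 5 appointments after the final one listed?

Gaps: 5, 2, 5, 2 days — not constant, but cyclic with period 2.
The events fall on every Tuesday and Sunday.
The following Sunday is Jun 21 2026.
The following Tuesday is Jun 23 2026.
Next Sunday: Jun 28 2026.
Next Tuesday: Jun 30 2026.
The following Sunday is Jul 5 2026.

Jul 5 2026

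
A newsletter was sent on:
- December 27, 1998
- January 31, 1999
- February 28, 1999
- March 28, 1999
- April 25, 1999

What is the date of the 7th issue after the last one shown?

Every date is a Sunday; gaps 35, 28, 28, 28 days.
Each is the last Sunday of its month (at least one falls on the 29th or later, ruling out '4th Sunday').
May 1999 ends with Sunday May 30, 1999.
Last Sunday of June 1999: June 27, 1999.
July 1999 ends with Sunday July 25, 1999.
Last Sunday of August 1999: August 29, 1999.
September 1999 ends with Sunday September 26, 1999.
October 1999 ends with Sunday October 31, 1999.
November 1999 ends with Sunday November 28, 1999.

November 28, 1999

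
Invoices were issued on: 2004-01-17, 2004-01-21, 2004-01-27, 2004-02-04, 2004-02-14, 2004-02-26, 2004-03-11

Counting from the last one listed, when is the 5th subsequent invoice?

The spacing grows by 2 each time: 4, 6, 8, 10, 12, 14 days.
Next gap: 16 days. 2004-03-11 + 16 days = 2004-03-27.
Next gap: 18 days. 2004-03-27 + 18 days = 2004-04-14.
Next gap: 20 days. 2004-04-14 + 20 days = 2004-05-04.
Next gap: 22 days. 2004-05-04 + 22 days = 2004-05-26.
Next gap: 24 days. 2004-05-26 + 24 days = 2004-06-19.

2004-06-19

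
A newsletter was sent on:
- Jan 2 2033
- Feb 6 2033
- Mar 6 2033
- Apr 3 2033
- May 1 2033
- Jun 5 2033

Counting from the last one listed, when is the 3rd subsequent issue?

Gaps: 35, 28, 28, 28, 35 days — a mix of 28 and 35. Every date is a Sunday.
Each is the 1st Sunday of its month.
1st Sunday of July 2033: Jul 3 2033.
August 2033 — 1st Sunday is Aug 7 2033.
1st Sunday of September 2033: Sep 4 2033.

Sep 4 2033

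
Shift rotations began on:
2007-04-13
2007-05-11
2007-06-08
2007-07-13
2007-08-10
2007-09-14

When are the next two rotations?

All dates are Fridays, 28, 28, 35, 28, 35 days apart.
Specifically, the 2nd Friday of each month.
October 2007 — 2nd Friday is 2007-10-12.
November 2007 — 2nd Friday is 2007-11-09.

2007-10-12, 2007-11-09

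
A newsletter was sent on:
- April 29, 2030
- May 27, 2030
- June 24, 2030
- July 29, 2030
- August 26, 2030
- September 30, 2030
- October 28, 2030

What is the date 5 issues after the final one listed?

All Mondays; the gaps (28, 28, 35, 28, 35, 28) vary with month length.
This is the last Monday of each month.
Last Monday of November 2030: November 25, 2030.
Last Monday of December 2030: December 30, 2030.
Last Monday of January 2031: January 27, 2031.
February 2031 ends with Monday February 24, 2031.
Last Monday of March 2031: March 31, 2031.

March 31, 2031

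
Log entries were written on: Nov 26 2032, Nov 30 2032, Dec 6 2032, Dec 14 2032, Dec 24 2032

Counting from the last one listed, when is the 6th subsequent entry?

Apr 5 2033

Gaps: 4, 6, 8, 10 days — each gap is 2 larger than the previous one.
Next gap: 12 days. Dec 24 2032 + 12 days = Jan 5 2033.
Next gap: 14 days. Jan 5 2033 + 14 days = Jan 19 2033.
Next gap: 16 days. Jan 19 2033 + 16 days = Feb 4 2033.
Next gap: 18 days. Feb 4 2033 + 18 days = Feb 22 2033.
Next gap: 20 days. Feb 22 2033 + 20 days = Mar 14 2033.
Next gap: 22 days. Mar 14 2033 + 22 days = Apr 5 2033.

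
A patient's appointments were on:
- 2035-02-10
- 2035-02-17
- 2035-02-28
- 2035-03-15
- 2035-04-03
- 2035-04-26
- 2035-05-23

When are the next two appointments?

The spacing grows by 4 each time: 7, 11, 15, 19, 23, 27 days.
Next gap: 31 days. 2035-05-23 + 31 days = 2035-06-23.
Next gap: 35 days. 2035-06-23 + 35 days = 2035-07-28.

2035-06-23, 2035-07-28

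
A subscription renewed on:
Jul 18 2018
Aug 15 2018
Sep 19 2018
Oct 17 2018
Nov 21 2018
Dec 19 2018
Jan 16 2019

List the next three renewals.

Feb 20 2019, Mar 20 2019, Apr 17 2019

These are Wednesdays at 28- or 35-day spacing (28, 35, 28, 35, 28, 28).
The pattern: 3rd Wednesday of the month.
February 2019 — 3rd Wednesday is Feb 20 2019.
March 2019 — 3rd Wednesday is Mar 20 2019.
3rd Wednesday of April 2019: Apr 17 2019.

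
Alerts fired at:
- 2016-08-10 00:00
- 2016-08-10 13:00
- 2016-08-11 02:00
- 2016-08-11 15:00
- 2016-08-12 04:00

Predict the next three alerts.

Gaps: 13, 13, 13, 13 hours — each event is 13 hours after the previous one.
2016-08-12 04:00 + 13 h = 2016-08-12 17:00.
2016-08-12 17:00 + 13 h = 2016-08-13 06:00.
2016-08-13 06:00 + 13 h = 2016-08-13 19:00.

2016-08-12 17:00, 2016-08-13 06:00, 2016-08-13 19:00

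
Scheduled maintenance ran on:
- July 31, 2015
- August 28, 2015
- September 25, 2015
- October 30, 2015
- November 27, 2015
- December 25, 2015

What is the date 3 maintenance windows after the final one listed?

These are Fridays with 28, 28, 35, 28, 28-day gaps.
Each is the final Friday of its month — July 31, 2015 is past the 28th, so '4th Friday' doesn't fit.
Last Friday of January 2016: January 29, 2016.
Last Friday of February 2016: February 26, 2016.
March 2016 ends with Friday March 25, 2016.

March 25, 2016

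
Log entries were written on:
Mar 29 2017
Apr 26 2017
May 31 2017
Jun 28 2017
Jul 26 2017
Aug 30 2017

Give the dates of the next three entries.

Sep 27 2017, Oct 25 2017, Nov 29 2017

These are Wednesdays with 28, 35, 28, 28, 35-day gaps.
Each is the final Wednesday of its month — Mar 29 2017 is past the 28th, so '4th Wednesday' doesn't fit.
September 2017 ends with Wednesday Sep 27 2017.
Last Wednesday of October 2017: Oct 25 2017.
Last Wednesday of November 2017: Nov 29 2017.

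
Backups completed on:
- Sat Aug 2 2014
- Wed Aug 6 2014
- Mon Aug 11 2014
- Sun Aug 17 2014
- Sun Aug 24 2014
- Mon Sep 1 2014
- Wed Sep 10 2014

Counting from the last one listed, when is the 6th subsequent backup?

Intervals are 4, 5, 6, 7, 8, 9 days — an arithmetic progression with common difference 1.
Next gap: 10 days. Wed Sep 10 2014 + 10 days = Sat Sep 20 2014.
Next gap: 11 days. Sat Sep 20 2014 + 11 days = Wed Oct 1 2014.
Next gap: 12 days. Wed Oct 1 2014 + 12 days = Mon Oct 13 2014.
Next gap: 13 days. Mon Oct 13 2014 + 13 days = Sun Oct 26 2014.
Next gap: 14 days. Sun Oct 26 2014 + 14 days = Sun Nov 9 2014.
Next gap: 15 days. Sun Nov 9 2014 + 15 days = Mon Nov 24 2014.

Mon Nov 24 2014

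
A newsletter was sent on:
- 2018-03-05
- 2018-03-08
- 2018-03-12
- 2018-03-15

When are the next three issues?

Gaps: 3, 4, 3 days — not constant, but cyclic with period 2.
The events fall on every Monday and Thursday.
The following Monday is 2018-03-19.
The following Thursday is 2018-03-22.
Next Monday: 2018-03-26.

2018-03-19, 2018-03-22, 2018-03-26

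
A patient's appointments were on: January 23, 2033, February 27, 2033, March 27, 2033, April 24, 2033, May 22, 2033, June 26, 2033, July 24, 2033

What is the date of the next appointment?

August 28, 2033

These are Sundays at 28- or 35-day spacing (35, 28, 28, 28, 35, 28).
The pattern: 4th Sunday of the month.
August 2033 — 4th Sunday is August 28, 2033.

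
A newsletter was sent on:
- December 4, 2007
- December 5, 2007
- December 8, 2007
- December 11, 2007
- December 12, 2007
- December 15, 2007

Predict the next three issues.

Gaps: 1, 3, 3, 1, 3 days — not constant, but cyclic with period 3.
The events fall on every Tuesday, Wednesday and Saturday.
Next Tuesday: December 18, 2007.
The following Wednesday is December 19, 2007.
Next Saturday: December 22, 2007.

December 18, 2007; December 19, 2007; December 22, 2007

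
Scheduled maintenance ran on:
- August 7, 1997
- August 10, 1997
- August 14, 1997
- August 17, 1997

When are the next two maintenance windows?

Every event lands on a Thursday or Sunday (gaps cycle 3, 4, 3).
So the schedule is: every Thursday and Sunday.
The following Thursday is August 21, 1997.
The following Sunday is August 24, 1997.

August 21, 1997; August 24, 1997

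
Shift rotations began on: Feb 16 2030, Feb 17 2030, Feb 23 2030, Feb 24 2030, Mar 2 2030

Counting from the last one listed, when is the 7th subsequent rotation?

Mar 24 2030

Gaps: 1, 6, 1, 6 days — not constant, but cyclic with period 2.
The events fall on every Saturday and Sunday.
The following Sunday is Mar 3 2030.
The following Saturday is Mar 9 2030.
The following Sunday is Mar 10 2030.
Next Saturday: Mar 16 2030.
Next Sunday: Mar 17 2030.
Next Saturday: Mar 23 2030.
Next Sunday: Mar 24 2030.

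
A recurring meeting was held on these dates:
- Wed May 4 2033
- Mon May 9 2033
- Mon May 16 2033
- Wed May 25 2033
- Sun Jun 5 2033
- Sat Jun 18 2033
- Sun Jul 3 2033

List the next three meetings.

The spacing grows by 2 each time: 5, 7, 9, 11, 13, 15 days.
Next gap: 17 days. Sun Jul 3 2033 + 17 days = Wed Jul 20 2033.
Next gap: 19 days. Wed Jul 20 2033 + 19 days = Mon Aug 8 2033.
Next gap: 21 days. Mon Aug 8 2033 + 21 days = Mon Aug 29 2033.

Wed Jul 20 2033, Mon Aug 8 2033, Mon Aug 29 2033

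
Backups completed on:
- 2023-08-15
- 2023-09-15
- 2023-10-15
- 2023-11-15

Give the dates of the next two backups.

The day-of-month is always 15 (31, 30, 31 days between events).
So this recurs on the 15th of each month.
December 2023: 2023-12-15.
January 2024: 2024-01-15.

2023-12-15, 2024-01-15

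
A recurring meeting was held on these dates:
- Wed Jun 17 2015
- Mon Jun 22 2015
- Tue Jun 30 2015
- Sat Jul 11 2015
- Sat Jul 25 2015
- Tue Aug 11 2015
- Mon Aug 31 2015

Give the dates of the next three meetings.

Wed Sep 23 2015, Mon Oct 19 2015, Tue Nov 17 2015

Gaps: 5, 8, 11, 14, 17, 20 days — each gap is 3 larger than the previous one.
Next gap: 23 days. Mon Aug 31 2015 + 23 days = Wed Sep 23 2015.
Next gap: 26 days. Wed Sep 23 2015 + 26 days = Mon Oct 19 2015.
Next gap: 29 days. Mon Oct 19 2015 + 29 days = Tue Nov 17 2015.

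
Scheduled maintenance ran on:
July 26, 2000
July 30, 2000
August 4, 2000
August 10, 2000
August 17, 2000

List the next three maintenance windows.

August 25, 2000; September 3, 2000; September 13, 2000

The spacing grows by 1 each time: 4, 5, 6, 7 days.
Next gap: 8 days. August 17, 2000 + 8 days = August 25, 2000.
Next gap: 9 days. August 25, 2000 + 9 days = September 3, 2000.
Next gap: 10 days. September 3, 2000 + 10 days = September 13, 2000.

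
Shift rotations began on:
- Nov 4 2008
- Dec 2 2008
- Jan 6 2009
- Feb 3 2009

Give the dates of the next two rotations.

All dates are Tuesdays, 28, 35, 28 days apart.
Specifically, the 1st Tuesday of each month.
March 2009 — 1st Tuesday is Mar 3 2009.
April 2009 — 1st Tuesday is Apr 7 2009.

Mar 3 2009, Apr 7 2009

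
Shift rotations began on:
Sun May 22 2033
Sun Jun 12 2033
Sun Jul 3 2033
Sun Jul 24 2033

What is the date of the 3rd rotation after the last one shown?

The spacing is 21, 21, 21 days — always 21 days.
Sun Jul 24 2033 + 21 days = Sun Aug 14 2033.
Sun Aug 14 2033 + 21 days = Sun Sep 4 2033.
Sun Sep 4 2033 + 21 days = Sun Sep 25 2033.

Sun Sep 25 2033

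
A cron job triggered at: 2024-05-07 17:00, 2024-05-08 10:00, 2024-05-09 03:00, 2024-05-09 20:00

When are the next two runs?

The interval is a steady 17 hours (17, 17, 17).
2024-05-09 20:00 + 17 h = 2024-05-10 13:00.
2024-05-10 13:00 + 17 h = 2024-05-11 06:00.

2024-05-10 13:00, 2024-05-11 06:00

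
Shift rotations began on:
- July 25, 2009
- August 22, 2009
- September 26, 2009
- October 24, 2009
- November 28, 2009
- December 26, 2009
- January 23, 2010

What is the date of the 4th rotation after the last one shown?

May 22, 2010

All dates are Saturdays, 28, 35, 28, 35, 28, 28 days apart.
Specifically, the 4th Saturday of each month.
4th Saturday of February 2010: February 27, 2010.
March 2010 — 4th Saturday is March 27, 2010.
4th Saturday of April 2010: April 24, 2010.
4th Saturday of May 2010: May 22, 2010.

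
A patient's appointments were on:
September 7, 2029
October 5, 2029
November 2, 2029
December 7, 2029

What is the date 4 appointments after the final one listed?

All dates are Fridays, 28, 28, 35 days apart.
Specifically, the 1st Friday of each month.
January 2030 — 1st Friday is January 4, 2030.
February 2030 — 1st Friday is February 1, 2030.
March 2030 — 1st Friday is March 1, 2030.
April 2030 — 1st Friday is April 5, 2030.

April 5, 2030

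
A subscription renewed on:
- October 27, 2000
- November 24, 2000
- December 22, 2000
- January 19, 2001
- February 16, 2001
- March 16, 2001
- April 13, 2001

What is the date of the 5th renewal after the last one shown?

August 31, 2001

Gaps between consecutive events: 28, 28, 28, 28, 28, 28 days — a constant 28-day interval.
April 13, 2001 + 28 days = May 11, 2001.
May 11, 2001 + 28 days = June 8, 2001.
June 8, 2001 + 28 days = July 6, 2001.
July 6, 2001 + 28 days = August 3, 2001.
August 3, 2001 + 28 days = August 31, 2001.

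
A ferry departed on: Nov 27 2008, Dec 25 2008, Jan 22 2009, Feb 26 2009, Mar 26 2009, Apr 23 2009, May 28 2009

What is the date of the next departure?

Jun 25 2009

These are Thursdays at 28- or 35-day spacing (28, 28, 35, 28, 28, 35).
The pattern: 4th Thursday of the month.
4th Thursday of June 2009: Jun 25 2009.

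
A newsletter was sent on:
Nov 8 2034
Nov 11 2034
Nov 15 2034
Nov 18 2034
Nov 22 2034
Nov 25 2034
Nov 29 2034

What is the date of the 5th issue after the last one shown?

Dec 16 2034

Gaps: 3, 4, 3, 4, 3, 4 days — not constant, but cyclic with period 2.
The events fall on every Wednesday and Saturday.
Next Saturday: Dec 2 2034.
The following Wednesday is Dec 6 2034.
The following Saturday is Dec 9 2034.
The following Wednesday is Dec 13 2034.
Next Saturday: Dec 16 2034.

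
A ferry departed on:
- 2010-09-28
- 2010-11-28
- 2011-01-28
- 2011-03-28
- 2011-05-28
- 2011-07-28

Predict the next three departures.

Each date is the 28th; the gaps (61, 61, 59, 61, 61) track the month lengths.
The rule is the 28th of every 2 months.
September 2011: 2011-09-28.
November 2011: 2011-11-28.
Next: January 2012 → 2012-01-28.

2011-09-28, 2011-11-28, 2012-01-28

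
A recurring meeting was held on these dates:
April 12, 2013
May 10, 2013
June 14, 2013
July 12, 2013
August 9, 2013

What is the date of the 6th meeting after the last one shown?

All dates are Fridays, 28, 35, 28, 28 days apart.
Specifically, the 2nd Friday of each month.
September 2013 — 2nd Friday is September 13, 2013.
2nd Friday of October 2013: October 11, 2013.
2nd Friday of November 2013: November 8, 2013.
December 2013 — 2nd Friday is December 13, 2013.
January 2014 — 2nd Friday is January 10, 2014.
2nd Friday of February 2014: February 14, 2014.

February 14, 2014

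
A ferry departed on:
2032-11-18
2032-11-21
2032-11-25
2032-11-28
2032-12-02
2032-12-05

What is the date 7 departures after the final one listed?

2032-12-30

Gaps: 3, 4, 3, 4, 3 days — not constant, but cyclic with period 2.
The events fall on every Thursday and Sunday.
The following Thursday is 2032-12-09.
The following Sunday is 2032-12-12.
Next Thursday: 2032-12-16.
The following Sunday is 2032-12-19.
Next Thursday: 2032-12-23.
Next Sunday: 2032-12-26.
The following Thursday is 2032-12-30.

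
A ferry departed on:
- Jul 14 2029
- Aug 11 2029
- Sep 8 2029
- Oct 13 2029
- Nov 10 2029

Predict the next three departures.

Dec 8 2029, Jan 12 2030, Feb 9 2030

All dates are Saturdays, 28, 28, 35, 28 days apart.
Specifically, the 2nd Saturday of each month.
2nd Saturday of December 2029: Dec 8 2029.
2nd Saturday of January 2030: Jan 12 2030.
2nd Saturday of February 2030: Feb 9 2030.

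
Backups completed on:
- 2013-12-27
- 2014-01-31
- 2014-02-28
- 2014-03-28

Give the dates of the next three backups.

2014-04-25, 2014-05-30, 2014-06-27

Every date is a Friday; gaps 35, 28, 28 days.
Each is the last Friday of its month (at least one falls on the 29th or later, ruling out '4th Friday').
Last Friday of April 2014: 2014-04-25.
Last Friday of May 2014: 2014-05-30.
June 2014 ends with Friday 2014-06-27.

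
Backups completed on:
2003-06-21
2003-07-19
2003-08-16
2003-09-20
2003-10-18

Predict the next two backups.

2003-11-15, 2003-12-20

Gaps: 28, 28, 35, 28 days — a mix of 28 and 35. Every date is a Saturday.
Each is the 3rd Saturday of its month.
November 2003 — 3rd Saturday is 2003-11-15.
December 2003 — 3rd Saturday is 2003-12-20.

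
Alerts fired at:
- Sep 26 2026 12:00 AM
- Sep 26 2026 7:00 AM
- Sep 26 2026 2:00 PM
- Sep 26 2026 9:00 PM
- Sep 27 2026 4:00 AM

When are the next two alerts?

Spacing: 7, 7, 7, 7 h — constant 7 h.
Sep 27 2026 4:00 AM + 7 h = Sep 27 2026 11:00 AM.
Sep 27 2026 11:00 AM + 7 h = Sep 27 2026 6:00 PM.

Sep 27 2026 11:00 AM, Sep 27 2026 6:00 PM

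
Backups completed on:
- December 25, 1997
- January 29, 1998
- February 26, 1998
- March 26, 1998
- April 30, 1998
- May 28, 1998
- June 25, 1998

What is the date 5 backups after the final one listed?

These are Thursdays with 35, 28, 28, 35, 28, 28-day gaps.
Each is the final Thursday of its month — January 29, 1998 is past the 28th, so '4th Thursday' doesn't fit.
July 1998 ends with Thursday July 30, 1998.
Last Thursday of August 1998: August 27, 1998.
Last Thursday of September 1998: September 24, 1998.
October 1998 ends with Thursday October 29, 1998.
November 1998 ends with Thursday November 26, 1998.

November 26, 1998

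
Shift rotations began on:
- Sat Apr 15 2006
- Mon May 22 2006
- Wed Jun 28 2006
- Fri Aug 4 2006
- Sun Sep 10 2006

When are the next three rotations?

Gaps between consecutive events: 37, 37, 37, 37 days — a constant 37-day interval.
Sun Sep 10 2006 + 37 days = Tue Oct 17 2006.
Tue Oct 17 2006 + 37 days = Thu Nov 23 2006.
Thu Nov 23 2006 + 37 days = Sat Dec 30 2006.

Tue Oct 17 2006, Thu Nov 23 2006, Sat Dec 30 2006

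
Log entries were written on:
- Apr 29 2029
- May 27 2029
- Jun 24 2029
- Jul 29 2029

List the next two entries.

Aug 26 2029, Sep 30 2029

All Sundays; the gaps (28, 28, 35) vary with month length.
This is the last Sunday of each month.
August 2029 ends with Sunday Aug 26 2029.
September 2029 ends with Sunday Sep 30 2029.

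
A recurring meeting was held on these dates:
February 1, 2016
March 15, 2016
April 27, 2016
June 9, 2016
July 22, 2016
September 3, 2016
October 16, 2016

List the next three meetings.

Every event comes 43 days after the last (43, 43, 43, 43, 43, 43).
October 16, 2016 + 43 days = November 28, 2016.
November 28, 2016 + 43 days = January 10, 2017.
January 10, 2017 + 43 days = February 22, 2017.

November 28, 2016; January 10, 2017; February 22, 2017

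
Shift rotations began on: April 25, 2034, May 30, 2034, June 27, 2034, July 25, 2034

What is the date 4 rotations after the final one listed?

November 28, 2034

These are Tuesdays with 35, 28, 28-day gaps.
Each is the final Tuesday of its month — May 30, 2034 is past the 28th, so '4th Tuesday' doesn't fit.
August 2034 ends with Tuesday August 29, 2034.
Last Tuesday of September 2034: September 26, 2034.
Last Tuesday of October 2034: October 31, 2034.
Last Tuesday of November 2034: November 28, 2034.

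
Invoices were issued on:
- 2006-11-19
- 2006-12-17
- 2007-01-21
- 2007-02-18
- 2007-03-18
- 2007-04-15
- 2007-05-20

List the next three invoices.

2007-06-17, 2007-07-15, 2007-08-19

All dates are Sundays, 28, 35, 28, 28, 28, 35 days apart.
Specifically, the 3rd Sunday of each month.
3rd Sunday of June 2007: 2007-06-17.
July 2007 — 3rd Sunday is 2007-07-15.
August 2007 — 3rd Sunday is 2007-08-19.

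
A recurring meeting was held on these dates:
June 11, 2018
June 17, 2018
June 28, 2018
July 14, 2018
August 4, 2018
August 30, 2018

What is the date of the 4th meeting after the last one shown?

The spacing grows by 5 each time: 6, 11, 16, 21, 26 days.
Next gap: 31 days. August 30, 2018 + 31 days = September 30, 2018.
Next gap: 36 days. September 30, 2018 + 36 days = November 5, 2018.
Next gap: 41 days. November 5, 2018 + 41 days = December 16, 2018.
Next gap: 46 days. December 16, 2018 + 46 days = January 31, 2019.

January 31, 2019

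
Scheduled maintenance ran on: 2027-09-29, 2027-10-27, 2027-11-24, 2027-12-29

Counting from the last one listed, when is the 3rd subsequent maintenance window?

These are Wednesdays with 28, 28, 35-day gaps.
Each is the final Wednesday of its month — 2027-09-29 is past the 28th, so '4th Wednesday' doesn't fit.
Last Wednesday of January 2028: 2028-01-26.
February 2028 ends with Wednesday 2028-02-23.
Last Wednesday of March 2028: 2028-03-29.

2028-03-29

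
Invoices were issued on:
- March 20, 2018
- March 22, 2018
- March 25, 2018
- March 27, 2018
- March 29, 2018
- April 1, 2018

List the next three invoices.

The gap pattern 2, 3, 2, 2, 3 repeats every 3 events.
These are the Tuesdays, Thursdays and Sundays of each week.
Next Tuesday: April 3, 2018.
The following Thursday is April 5, 2018.
Next Sunday: April 8, 2018.

April 3, 2018; April 5, 2018; April 8, 2018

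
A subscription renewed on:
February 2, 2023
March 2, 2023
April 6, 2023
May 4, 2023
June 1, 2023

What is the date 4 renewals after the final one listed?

These are Thursdays at 28- or 35-day spacing (28, 35, 28, 28).
The pattern: 1st Thursday of the month.
July 2023 — 1st Thursday is July 6, 2023.
August 2023 — 1st Thursday is August 3, 2023.
1st Thursday of September 2023: September 7, 2023.
1st Thursday of October 2023: October 5, 2023.

October 5, 2023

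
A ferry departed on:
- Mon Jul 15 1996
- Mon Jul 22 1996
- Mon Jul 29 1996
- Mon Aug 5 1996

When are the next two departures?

Gaps between consecutive events: 7, 7, 7 days — a constant 7-day interval.
Mon Aug 5 1996 + 7 days = Mon Aug 12 1996.
Mon Aug 12 1996 + 7 days = Mon Aug 19 1996.

Mon Aug 12 1996, Mon Aug 19 1996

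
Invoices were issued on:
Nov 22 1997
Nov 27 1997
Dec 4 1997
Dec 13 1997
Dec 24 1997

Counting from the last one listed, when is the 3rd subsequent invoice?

Intervals are 5, 7, 9, 11 days — an arithmetic progression with common difference 2.
Next gap: 13 days. Dec 24 1997 + 13 days = Jan 6 1998.
Next gap: 15 days. Jan 6 1998 + 15 days = Jan 21 1998.
Next gap: 17 days. Jan 21 1998 + 17 days = Feb 7 1998.

Feb 7 1998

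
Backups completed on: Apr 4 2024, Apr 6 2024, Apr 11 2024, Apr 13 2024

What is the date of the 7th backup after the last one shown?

May 9 2024

Every event lands on a Thursday or Saturday (gaps cycle 2, 5, 2).
So the schedule is: every Thursday and Saturday.
Next Thursday: Apr 18 2024.
Next Saturday: Apr 20 2024.
The following Thursday is Apr 25 2024.
Next Saturday: Apr 27 2024.
The following Thursday is May 2 2024.
Next Saturday: May 4 2024.
Next Thursday: May 9 2024.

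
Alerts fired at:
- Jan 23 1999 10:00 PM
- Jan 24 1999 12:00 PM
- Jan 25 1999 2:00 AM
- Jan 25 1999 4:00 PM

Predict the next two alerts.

Jan 26 1999 6:00 AM, Jan 26 1999 8:00 PM

The interval is a steady 14 hours (14, 14, 14).
Jan 25 1999 4:00 PM + 14 h = Jan 26 1999 6:00 AM.
Jan 26 1999 6:00 AM + 14 h = Jan 26 1999 8:00 PM.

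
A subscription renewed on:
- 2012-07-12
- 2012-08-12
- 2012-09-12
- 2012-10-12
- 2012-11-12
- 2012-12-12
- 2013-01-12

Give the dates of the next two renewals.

2013-02-12, 2013-03-12

Gaps: 31, 31, 30, 31, 30, 31 days — not constant. Every event is on the 12th of the month.
Pattern: the 12th of each month.
Next: February 2013 → 2013-02-12.
March 2013: 2013-03-12.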